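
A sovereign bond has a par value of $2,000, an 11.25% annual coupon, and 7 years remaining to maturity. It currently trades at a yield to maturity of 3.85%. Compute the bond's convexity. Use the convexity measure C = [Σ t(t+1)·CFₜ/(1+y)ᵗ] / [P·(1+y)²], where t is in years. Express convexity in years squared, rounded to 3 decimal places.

With y = 0.0385:
  t   CF        PV=CF/(1+0.0385)^t    t·PV        t(t+1)·PV
  1       225.00       216.6586       216.6586         433.3173
  2       225.00       208.6265       417.2530       1,251.7591
  3       225.00       200.8922       602.6765       2,410.7061
  4       225.00       193.4446       773.7782       3,868.8911
  5       225.00       186.2730       931.3652       5,588.1913
  6       225.00       179.3674     1,076.2044       7,533.4308
  7     2,225.00     1,707.9868    11,955.9076      95,647.2606
  Σ                  2,893.2491    15,973.8436     116,733.5564
P = 2,893.2491.
Convexity = Σ t(t+1)·PV / [P·(1+y)²] = 116,733.5564 / (2,893.2491 × 1.078482) = 37.41079.

37.411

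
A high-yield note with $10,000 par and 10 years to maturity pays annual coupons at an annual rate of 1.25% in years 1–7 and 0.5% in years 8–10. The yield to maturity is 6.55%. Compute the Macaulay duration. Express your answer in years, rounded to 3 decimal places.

9.281 years

Periodic yield y = 0.0655. Discount each cash flow and weight by its year:
  t   CF        PV=CF/(1+0.0655)^t    t·PV
  1       125.00       117.3158       117.3158
  2       125.00       110.1040       220.2080
  3       125.00       103.3355       310.0066
  4       125.00        96.9831       387.9325
  5       125.00        91.0212       455.1062
  6       125.00        85.4258       512.5551
  7       125.00        80.1744       561.2210
  8        50.00        30.0983       240.7866
  9        50.00        28.2481       254.2327
  10   10,050.00     5,328.8258    53,288.2577
  Σ                  6,071.5322    56,347.6222
Price P = Σ PV = 6,071.5322.
Macaulay duration = Σ(t·PV) / P = 56,347.6222 / 6,071.5322 = 9.28063 years.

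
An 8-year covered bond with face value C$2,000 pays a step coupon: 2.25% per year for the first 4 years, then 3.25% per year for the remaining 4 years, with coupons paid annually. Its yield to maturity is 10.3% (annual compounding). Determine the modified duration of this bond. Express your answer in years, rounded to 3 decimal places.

6.477 years

Periodic yield y = 0.103. First find Macaulay duration:
  t   CF        PV=CF/(1+0.103)^t    t·PV
  1        45.00        40.7978        40.7978
  2        45.00        36.9881        73.9761
  3        45.00        33.5340       100.6021
  4        45.00        30.4026       121.6103
  5        65.00        39.8140       199.0700
  6        65.00        36.0961       216.5766
  7        65.00        32.7254       229.0777
  8     2,065.00       942.5751     7,540.6007
  Σ                  1,192.9331     8,522.3114
P = 1,192.9331; Macaulay duration = 8,522.3114 / 1,192.9331 = 7.14400 years.
Modified duration = D_Mac / (1 + y) = 7.14400 / 1.103 = 6.47688 years.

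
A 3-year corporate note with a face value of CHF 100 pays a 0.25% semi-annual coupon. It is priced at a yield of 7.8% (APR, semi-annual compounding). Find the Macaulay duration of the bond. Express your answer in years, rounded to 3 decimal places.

2.989 years

Periodic yield y = 0.039. Discount each cash flow and weight by its period:
  t   CF        PV=CF/(1+0.039)^t    t·PV
  1        0.125         0.1203         0.1203
  2        0.125         0.1158         0.2316
  3        0.125         0.1114         0.3343
  4        0.125         0.1073         0.4290
  5        0.125         0.1032         0.5162
  6      100.125        79.5883       477.5298
  Σ                     80.1463       479.1613
Price P = Σ PV = 80.1463.
Macaulay duration = Σ(t·PV) / P = 479.1613 / 80.1463 = 5.97858 half-year periods.
In years: 5.97858 / 2 = 2.98929 years.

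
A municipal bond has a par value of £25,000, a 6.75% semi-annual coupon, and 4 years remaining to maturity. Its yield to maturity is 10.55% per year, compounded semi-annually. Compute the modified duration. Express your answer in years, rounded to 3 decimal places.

3.360 years

Periodic yield y = 0.05275. First find Macaulay duration:
  t   CF        PV=CF/(1+0.05275)^t    t·PV
  1       843.75       801.4723       801.4723
  2       843.75       761.3131     1,522.6261
  3       843.75       723.1661     2,169.4982
  4       843.75       686.9305     2,747.7219
  5       843.75       652.5105     3,262.5527
  6       843.75       619.8153     3,718.8917
  7       843.75       588.7583     4,121.3080
  8    25,843.75    17,129.8488   137,038.7907
  Σ                 21,963.8149   155,382.8617
P = 21,963.8149; Macaulay duration = 155,382.8617 / 21,963.8149 = 7.07449 half-year periods = 3.53725 years.
Modified duration = D_Mac / (1 + y) = 3.53725 / 1.05275 = 3.36001 years.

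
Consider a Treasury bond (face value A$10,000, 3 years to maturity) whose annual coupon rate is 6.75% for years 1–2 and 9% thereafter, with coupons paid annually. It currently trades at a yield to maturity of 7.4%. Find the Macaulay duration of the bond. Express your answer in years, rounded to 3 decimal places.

2.816 years

Periodic yield y = 0.074. Discount each cash flow and weight by its year:
  t   CF        PV=CF/(1+0.074)^t    t·PV
  1       675.00       628.4916       628.4916
  2       675.00       585.1877     1,170.3755
  3    10,900.00     8,798.6016    26,395.8048
  Σ                 10,012.2810    28,194.6719
Price P = Σ PV = 10,012.2810.
Macaulay duration = Σ(t·PV) / P = 28,194.6719 / 10,012.2810 = 2.81601 years.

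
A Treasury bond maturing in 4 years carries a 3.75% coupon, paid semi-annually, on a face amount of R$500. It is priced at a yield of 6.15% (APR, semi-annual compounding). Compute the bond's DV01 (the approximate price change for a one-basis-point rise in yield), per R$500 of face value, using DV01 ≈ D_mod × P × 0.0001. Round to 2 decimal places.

Periodic yield y = 0.03075.
  t   CF        PV=CF/(1+0.03075)^t    t·PV
  1        9.375         9.0953         9.0953
  2        9.375         8.8240        17.6480
  3        9.375         8.5607        25.6822
  4        9.375         8.3053        33.2214
  5        9.375         8.0576        40.2879
  6        9.375         7.8172        46.9032
  7        9.375         7.5840        53.0879
  8      509.375       399.7706     3,198.1650
  Σ                    458.0148     3,424.0909
P = 458.0148; D_Mac = 7.47594 half-year periods = 3.73797 yrs; D_mod = 3.62646 yrs.
DV01 ≈ 3.62646 × 458.0148 × 0.0001 = 0.166097.

R$0.17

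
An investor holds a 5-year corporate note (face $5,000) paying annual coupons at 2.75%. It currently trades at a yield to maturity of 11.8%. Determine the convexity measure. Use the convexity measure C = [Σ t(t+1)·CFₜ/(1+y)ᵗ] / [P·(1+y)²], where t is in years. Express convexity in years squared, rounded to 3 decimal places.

With y = 0.118:
  t   CF        PV=CF/(1+0.118)^t    t·PV        t(t+1)·PV
  1       137.50       122.9875       122.9875         245.9750
  2       137.50       110.0067       220.0134         660.0401
  3       137.50        98.3960       295.1879       1,180.7516
  4       137.50        88.0107       352.0428       1,760.2140
  5     5,137.50     2,941.3237    14,706.6183      88,239.7099
  Σ                  3,360.7245    15,696.8499      92,086.6906
P = 3,360.7245.
Convexity = Σ t(t+1)·PV / [P·(1+y)²] = 92,086.6906 / (3,360.7245 × 1.249924) = 21.92201.

21.922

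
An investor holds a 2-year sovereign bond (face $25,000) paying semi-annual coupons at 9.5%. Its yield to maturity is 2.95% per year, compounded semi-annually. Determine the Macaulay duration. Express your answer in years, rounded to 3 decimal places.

1.877 years

Periodic yield y = 0.01475. Discount each cash flow and weight by its period:
  t   CF        PV=CF/(1+0.01475)^t    t·PV
  1     1,187.50     1,170.2390     1,170.2390
  2     1,187.50     1,153.2288     2,306.4577
  3     1,187.50     1,136.4660     3,409.3979
  4    26,187.50    24,697.7733    98,791.0933
  Σ                 28,157.7071   105,677.1879
Price P = Σ PV = 28,157.7071.
Macaulay duration = Σ(t·PV) / P = 105,677.1879 / 28,157.7071 = 3.75305 half-year periods.
In years: 3.75305 / 2 = 1.87652 years.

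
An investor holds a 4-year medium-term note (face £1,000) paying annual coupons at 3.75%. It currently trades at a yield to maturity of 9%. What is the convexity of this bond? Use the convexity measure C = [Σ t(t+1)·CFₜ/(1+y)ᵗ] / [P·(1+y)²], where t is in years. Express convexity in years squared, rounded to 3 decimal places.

With y = 0.09:
  t   CF        PV=CF/(1+0.09)^t    t·PV        t(t+1)·PV
  1        37.50        34.4037        34.4037          68.8073
  2        37.50        31.5630        63.1260         189.3780
  3        37.50        28.9569        86.8706         347.4826
  4     1,037.50       734.9912     2,939.9646      14,699.8231
  Σ                    829.9147     3,124.3649      15,305.4910
P = 829.9147.
Convexity = Σ t(t+1)·PV / [P·(1+y)²] = 15,305.4910 / (829.9147 × 1.188100) = 15.52247.

15.522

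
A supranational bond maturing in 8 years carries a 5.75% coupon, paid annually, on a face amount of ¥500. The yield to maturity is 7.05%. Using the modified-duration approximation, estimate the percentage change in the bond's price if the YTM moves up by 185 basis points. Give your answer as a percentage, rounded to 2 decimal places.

-11.35%

Periodic yield y = 0.0705. Modified duration first:
  t   CF        PV=CF/(1+0.0705)^t    t·PV
  1        28.75        26.8566        26.8566
  2        28.75        25.0879        50.1758
  3        28.75        23.4357        70.3071
  4        28.75        21.8923        87.5692
  5        28.75        20.4505       102.2526
  6        28.75        19.1037       114.6223
  7        28.75        17.8456       124.9192
  8       528.75       306.5893     2,452.7145
  Σ                    461.2617     3,029.4173
P = 461.2617; D_Mac = 6.56768 yrs; D_mod = 6.56768/(1+0.0705) = 6.13515 yrs.
ΔP/P ≈ -D_mod · Δy = -6.13515 × (+0.0185) = -0.113500 = -11.3500%.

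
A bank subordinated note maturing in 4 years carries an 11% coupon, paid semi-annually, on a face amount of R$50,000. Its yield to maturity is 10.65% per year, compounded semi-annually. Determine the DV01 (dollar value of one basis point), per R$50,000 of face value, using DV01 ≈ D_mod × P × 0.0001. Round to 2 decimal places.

R$16.06

Periodic yield y = 0.05325.
  t   CF        PV=CF/(1+0.05325)^t    t·PV
  1     2,750.00     2,610.9661     2,610.9661
  2     2,750.00     2,478.9614     4,957.9227
  3     2,750.00     2,353.6305     7,060.8916
  4     2,750.00     2,234.6362     8,938.5447
  5     2,750.00     2,121.6579    10,608.2894
  6     2,750.00     2,014.3915    12,086.3492
  7     2,750.00     1,912.5483    13,387.8383
  8    52,750.00    34,831.3832   278,651.0658
  Σ                 50,558.1751   338,301.8678
P = 50,558.1751; D_Mac = 6.69134 half-year periods = 3.34567 yrs; D_mod = 3.17652 yrs.
DV01 ≈ 3.17652 × 50,558.1751 × 0.0001 = 16.059904.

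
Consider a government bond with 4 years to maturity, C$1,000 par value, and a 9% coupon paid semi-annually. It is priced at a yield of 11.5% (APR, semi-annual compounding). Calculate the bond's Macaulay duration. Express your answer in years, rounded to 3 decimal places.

3.419 years

Periodic yield y = 0.0575. Discount each cash flow and weight by its period:
  t   CF        PV=CF/(1+0.0575)^t    t·PV
  1        45.00        42.5532        42.5532
  2        45.00        40.2394        80.4788
  3        45.00        38.0515       114.1544
  4        45.00        35.9825       143.9299
  5        45.00        34.0260       170.1299
  6        45.00        32.1759       193.0552
  7        45.00        30.4264       212.9845
  8     1,045.00       668.1489     5,345.1915
  Σ                    921.6037     6,302.4774
Price P = Σ PV = 921.6037.
Macaulay duration = Σ(t·PV) / P = 6,302.4774 / 921.6037 = 6.83860 half-year periods.
In years: 6.83860 / 2 = 3.41930 years.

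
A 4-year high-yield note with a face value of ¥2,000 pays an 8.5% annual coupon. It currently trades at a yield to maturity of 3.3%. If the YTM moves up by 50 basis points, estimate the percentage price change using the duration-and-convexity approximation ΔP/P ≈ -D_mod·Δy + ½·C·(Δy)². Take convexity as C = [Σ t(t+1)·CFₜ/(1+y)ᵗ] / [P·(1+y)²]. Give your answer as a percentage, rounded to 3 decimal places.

With y = 0.033:
  t   CF        PV=CF/(1+0.033)^t    t·PV        t(t+1)·PV
  1       170.00       164.5692       164.5692         329.1384
  2       170.00       159.3119       318.6238         955.8715
  3       170.00       154.2226       462.6677       1,850.6709
  4     2,170.00     1,905.7172     7,622.8687      38,114.3435
  Σ                  2,383.8209     8,568.7295      41,250.0244
P = 2,383.8209; D_Mac = 3.59454 yrs; D_mod = 3.47971 yrs; C = 16.21623.
Duration effect: -3.47971 × (+0.005) = -0.017399
Convexity effect: 0.5 × 16.21623 × (0.005)² = +0.0002027
ΔP/P ≈ -0.017399 + 0.0002027 = -0.017196 = -1.7196%.

-1.720%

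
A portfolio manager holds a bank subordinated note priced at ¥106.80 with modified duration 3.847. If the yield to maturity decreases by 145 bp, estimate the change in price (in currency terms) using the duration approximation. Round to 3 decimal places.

+¥5.957

Duration approximation: ΔP/P ≈ -D_mod · Δy = -3.847 × (-0.0145) = +0.0557815.
ΔP ≈ 106.80 × (+0.0557815) = +5.9574642.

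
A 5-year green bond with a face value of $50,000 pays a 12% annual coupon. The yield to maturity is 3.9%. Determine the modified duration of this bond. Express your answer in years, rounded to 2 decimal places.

4.03 years

Periodic yield y = 0.039. First find Macaulay duration:
  t   CF        PV=CF/(1+0.039)^t    t·PV
  1     6,000.00     5,774.7834     5,774.7834
  2     6,000.00     5,558.0206    11,116.0413
  3     6,000.00     5,349.3943    16,048.1828
  4     6,000.00     5,148.5989    20,594.3956
  5    56,000.00    46,249.8458   231,249.2291
  Σ                 68,080.6431   284,782.6322
P = 68,080.6431; Macaulay duration = 284,782.6322 / 68,080.6431 = 4.18302 years.
Modified duration = D_Mac / (1 + y) = 4.18302 / 1.039 = 4.02600 years.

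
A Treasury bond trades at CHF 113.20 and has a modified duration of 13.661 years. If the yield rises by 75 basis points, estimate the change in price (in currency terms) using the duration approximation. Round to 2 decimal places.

Duration approximation: ΔP/P ≈ -D_mod · Δy = -13.661 × (+0.0075) = -0.1024575.
ΔP ≈ 113.20 × (-0.1024575) = -11.598189.

-CHF 11.60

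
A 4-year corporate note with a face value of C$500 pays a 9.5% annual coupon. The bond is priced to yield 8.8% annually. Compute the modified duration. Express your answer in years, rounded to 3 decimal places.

Periodic yield y = 0.088. First find Macaulay duration:
  t   CF        PV=CF/(1+0.088)^t    t·PV
  1        47.50        43.6581        43.6581
  2        47.50        40.1269        80.2538
  3        47.50        36.8814       110.6441
  4       547.50       390.7226     1,562.8904
  Σ                    511.3890     1,797.4464
P = 511.3890; Macaulay duration = 1,797.4464 / 511.3890 = 3.51483 years.
Modified duration = D_Mac / (1 + y) = 3.51483 / 1.088 = 3.23054 years.

3.231 years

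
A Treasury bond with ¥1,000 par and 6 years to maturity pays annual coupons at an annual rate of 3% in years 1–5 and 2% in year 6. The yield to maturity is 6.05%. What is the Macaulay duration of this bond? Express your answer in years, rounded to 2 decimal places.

5.53 years

Periodic yield y = 0.0605. Discount each cash flow and weight by its year:
  t   CF        PV=CF/(1+0.0605)^t    t·PV
  1        30.00        28.2885        28.2885
  2        30.00        26.6747        53.3494
  3        30.00        25.1530        75.4589
  4        30.00        23.7180        94.8721
  5        30.00        22.3649       111.8247
  6     1,020.00       717.0280     4,302.1682
  Σ                    843.2272     4,665.9619
Price P = Σ PV = 843.2272.
Macaulay duration = Σ(t·PV) / P = 4,665.9619 / 843.2272 = 5.53346 years.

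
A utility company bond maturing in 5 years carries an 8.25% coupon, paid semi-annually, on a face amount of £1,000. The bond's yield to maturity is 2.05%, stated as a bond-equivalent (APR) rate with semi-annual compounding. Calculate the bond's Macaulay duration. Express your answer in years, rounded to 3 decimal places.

Periodic yield y = 0.01025. Discount each cash flow and weight by its period:
  t   CF        PV=CF/(1+0.01025)^t    t·PV
  1        41.25        40.8315        40.8315
  2        41.25        40.4172        80.8344
  3        41.25        40.0071       120.0214
  4        41.25        39.6012       158.4049
  5        41.25        39.1994       195.9971
  6        41.25        38.8017       232.8102
  7        41.25        38.4080       268.8562
  8        41.25        38.0183       304.1467
  9        41.25        37.6326       338.6934
  10    1,041.25       940.3000     9,402.9997
  Σ                  1,293.2171    11,143.5954
Price P = Σ PV = 1,293.2171.
Macaulay duration = Σ(t·PV) / P = 11,143.5954 / 1,293.2171 = 8.61696 half-year periods.
In years: 8.61696 / 2 = 4.30848 years.

4.308 years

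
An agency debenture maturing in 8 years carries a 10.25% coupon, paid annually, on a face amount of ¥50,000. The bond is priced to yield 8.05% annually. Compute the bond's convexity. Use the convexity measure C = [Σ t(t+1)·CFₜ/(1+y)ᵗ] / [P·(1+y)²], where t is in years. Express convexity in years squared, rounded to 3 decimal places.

41.113

With y = 0.0805:
  t   CF        PV=CF/(1+0.0805)^t    t·PV        t(t+1)·PV
  1     5,125.00     4,743.1745     4,743.1745       9,486.3489
  2     5,125.00     4,389.7959     8,779.5918      26,338.7753
  3     5,125.00     4,062.7449    12,188.2348      48,752.9391
  4     5,125.00     3,760.0601    15,040.2403      75,201.2017
  5     5,125.00     3,479.9260    17,399.6302     104,397.7811
  6     5,125.00     3,220.6627    19,323.9761     135,267.8330
  7     5,125.00     2,980.7151    20,865.0059     166,920.0470
  8    55,125.00    29,672.2468   237,377.9745   2,136,401.7702
  Σ                 56,309.3260   335,717.8280   2,702,766.6963
P = 56,309.3260.
Convexity = Σ t(t+1)·PV / [P·(1+y)²] = 2,702,766.6963 / (56,309.3260 × 1.167480) = 41.11295.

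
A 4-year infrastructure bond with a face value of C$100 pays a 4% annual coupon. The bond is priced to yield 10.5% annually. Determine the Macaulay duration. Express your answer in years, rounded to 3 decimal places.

Periodic yield y = 0.105. Discount each cash flow and weight by its year:
  t   CF        PV=CF/(1+0.105)^t    t·PV
  1         4.00         3.6199         3.6199
  2         4.00         3.2759         6.5519
  3         4.00         2.9646         8.8939
  4       104.00        69.7564       279.0257
  Σ                     79.6169       298.0914
Price P = Σ PV = 79.6169.
Macaulay duration = Σ(t·PV) / P = 298.0914 / 79.6169 = 3.74407 years.

3.744 years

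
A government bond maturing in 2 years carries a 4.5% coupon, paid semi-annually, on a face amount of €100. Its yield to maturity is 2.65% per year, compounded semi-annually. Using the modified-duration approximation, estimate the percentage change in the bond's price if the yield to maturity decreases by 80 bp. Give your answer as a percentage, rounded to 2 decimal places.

+1.53%

Periodic yield y = 0.01325. Modified duration first:
  t   CF        PV=CF/(1+0.01325)^t    t·PV
  1         2.25         2.2206         2.2206
  2         2.25         2.1915         4.3831
  3         2.25         2.1629         6.4886
  4       102.25        97.0056       388.0225
  Σ                    103.5806       401.1148
P = 103.5806; D_Mac = 3.87249 half-year periods = 1.93624 yrs; D_mod = 1.93624/(1+0.01325) = 1.91092 yrs.
ΔP/P ≈ -D_mod · Δy = -1.91092 × (-0.008) = +0.015287 = +1.5287%.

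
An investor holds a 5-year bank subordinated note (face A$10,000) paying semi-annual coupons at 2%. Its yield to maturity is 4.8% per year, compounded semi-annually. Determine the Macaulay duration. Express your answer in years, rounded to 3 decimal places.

4.764 years

Periodic yield y = 0.024. Discount each cash flow and weight by its period:
  t   CF        PV=CF/(1+0.024)^t    t·PV
  1       100.00        97.6562        97.6562
  2       100.00        95.3674       190.7349
  3       100.00        93.1323       279.3968
  4       100.00        90.9495       363.7979
  5       100.00        88.8178       444.0892
  6       100.00        86.7362       520.4170
  7       100.00        84.7033       592.9231
  8       100.00        82.7181       661.7445
  9       100.00        80.7794       727.0142
  10   10,100.00     7,967.4951    79,674.9514
  Σ                  8,768.3553    83,552.7252
Price P = Σ PV = 8,768.3553.
Macaulay duration = Σ(t·PV) / P = 83,552.7252 / 8,768.3553 = 9.52889 half-year periods.
In years: 9.52889 / 2 = 4.76445 years.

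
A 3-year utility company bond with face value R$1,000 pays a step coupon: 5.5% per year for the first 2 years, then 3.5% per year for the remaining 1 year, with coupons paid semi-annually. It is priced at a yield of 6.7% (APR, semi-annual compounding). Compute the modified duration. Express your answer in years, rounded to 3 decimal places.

2.713 years

Periodic yield y = 0.0335. First find Macaulay duration:
  t   CF        PV=CF/(1+0.0335)^t    t·PV
  1        27.50        26.6086        26.6086
  2        27.50        25.7461        51.4922
  3        27.50        24.9116        74.7347
  4        27.50        24.1041        96.4164
  5        17.50        14.8418        74.2088
  6     1,017.50       834.9713     5,009.8276
  Σ                    951.1834     5,333.2884
P = 951.1834; Macaulay duration = 5,333.2884 / 951.1834 = 5.60700 half-year periods = 2.80350 years.
Modified duration = D_Mac / (1 + y) = 2.80350 / 1.0335 = 2.71263 years.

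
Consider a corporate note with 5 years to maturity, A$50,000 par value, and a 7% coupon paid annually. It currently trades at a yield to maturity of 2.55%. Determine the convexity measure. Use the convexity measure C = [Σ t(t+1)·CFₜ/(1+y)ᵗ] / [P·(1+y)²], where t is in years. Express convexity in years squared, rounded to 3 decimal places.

24.341

With y = 0.0255:
  t   CF        PV=CF/(1+0.0255)^t    t·PV        t(t+1)·PV
  1     3,500.00     3,412.9693     3,412.9693       6,825.9386
  2     3,500.00     3,328.1027     6,656.2053      19,968.6160
  3     3,500.00     3,245.3463     9,736.0390      38,944.1560
  4     3,500.00     3,164.6478    12,658.5913      63,292.9563
  5    53,500.00    47,171.0408   235,855.2038   1,415,131.2230
  Σ                 60,322.1069   268,319.0087   1,544,162.8899
P = 60,322.1069.
Convexity = Σ t(t+1)·PV / [P·(1+y)²] = 1,544,162.8899 / (60,322.1069 × 1.051650) = 24.34138.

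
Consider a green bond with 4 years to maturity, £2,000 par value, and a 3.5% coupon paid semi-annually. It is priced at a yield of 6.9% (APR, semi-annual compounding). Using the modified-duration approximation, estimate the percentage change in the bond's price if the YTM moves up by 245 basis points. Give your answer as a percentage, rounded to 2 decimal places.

-8.88%

Periodic yield y = 0.0345. Modified duration first:
  t   CF        PV=CF/(1+0.0345)^t    t·PV
  1        35.00        33.8328        33.8328
  2        35.00        32.7045        65.4089
  3        35.00        31.6138        94.8414
  4        35.00        30.5595       122.2379
  5        35.00        29.5403       147.7017
  6        35.00        28.5552       171.3311
  7        35.00        27.6029       193.2202
  8     2,035.00     1,551.3881    12,411.1047
  Σ                  1,765.7970    13,239.6789
P = 1,765.7970; D_Mac = 7.49785 half-year periods = 3.74892 yrs; D_mod = 3.74892/(1+0.0345) = 3.62390 yrs.
ΔP/P ≈ -D_mod · Δy = -3.62390 × (+0.0245) = -0.088786 = -8.8786%.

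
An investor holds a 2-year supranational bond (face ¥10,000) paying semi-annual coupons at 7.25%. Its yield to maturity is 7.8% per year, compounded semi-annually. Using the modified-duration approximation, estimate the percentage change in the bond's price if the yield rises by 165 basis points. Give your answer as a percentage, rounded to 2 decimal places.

Periodic yield y = 0.039. Modified duration first:
  t   CF        PV=CF/(1+0.039)^t    t·PV
  1       362.50       348.8932       348.8932
  2       362.50       335.7971       671.5942
  3       362.50       323.1926       969.5777
  4    10,362.50     8,892.0594    35,568.2374
  Σ                  9,899.9422    37,558.3025
P = 9,899.9422; D_Mac = 3.79379 half-year periods = 1.89690 yrs; D_mod = 1.89690/(1+0.039) = 1.82569 yrs.
ΔP/P ≈ -D_mod · Δy = -1.82569 × (+0.0165) = -0.030124 = -3.0124%.

-3.01%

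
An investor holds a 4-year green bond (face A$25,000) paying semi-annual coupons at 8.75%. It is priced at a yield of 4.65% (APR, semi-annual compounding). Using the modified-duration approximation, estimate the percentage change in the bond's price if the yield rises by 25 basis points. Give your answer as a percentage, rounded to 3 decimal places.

-0.856%

Periodic yield y = 0.02325. Modified duration first:
  t   CF        PV=CF/(1+0.02325)^t    t·PV
  1     1,093.75     1,068.8981     1,068.8981
  2     1,093.75     1,044.6109     2,089.2218
  3     1,093.75     1,020.8756     3,062.6267
  4     1,093.75       997.6795     3,990.7180
  5     1,093.75       975.0105     4,875.0526
  6     1,093.75       952.8566     5,717.1396
  7     1,093.75       931.2061     6,518.4424
  8    26,093.75    21,711.1321   173,689.0571
  Σ                 28,702.2694   201,011.1564
P = 28,702.2694; D_Mac = 7.00332 half-year periods = 3.50166 yrs; D_mod = 3.50166/(1+0.02325) = 3.42210 yrs.
ΔP/P ≈ -D_mod · Δy = -3.42210 × (+0.0025) = -0.008555 = -0.8555%.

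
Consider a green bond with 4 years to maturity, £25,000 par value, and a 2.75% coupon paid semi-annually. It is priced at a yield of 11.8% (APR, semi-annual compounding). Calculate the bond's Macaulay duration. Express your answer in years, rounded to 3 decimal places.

Periodic yield y = 0.059. Discount each cash flow and weight by its period:
  t   CF        PV=CF/(1+0.059)^t    t·PV
  1       343.75       324.5987       324.5987
  2       343.75       306.5143       613.0287
  3       343.75       289.4375       868.3126
  4       343.75       273.3121     1,093.2484
  5       343.75       258.0851     1,290.4254
  6       343.75       243.7064     1,462.2384
  7       343.75       230.1288     1,610.9016
  8    25,343.75    16,021.5008   128,172.0062
  Σ                 17,947.2837   135,434.7600
Price P = Σ PV = 17,947.2837.
Macaulay duration = Σ(t·PV) / P = 135,434.7600 / 17,947.2837 = 7.54625 half-year periods.
In years: 7.54625 / 2 = 3.77313 years.

3.773 years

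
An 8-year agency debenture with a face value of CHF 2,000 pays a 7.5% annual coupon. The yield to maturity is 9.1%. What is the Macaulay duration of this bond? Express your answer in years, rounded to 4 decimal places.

Periodic yield y = 0.091. Discount each cash flow and weight by its year:
  t   CF        PV=CF/(1+0.091)^t    t·PV
  1       150.00       137.4885       137.4885
  2       150.00       126.0207       252.0413
  3       150.00       115.5093       346.5279
  4       150.00       105.8747       423.4989
  5       150.00        97.0437       485.2187
  6       150.00        88.9493       533.6961
  7       150.00        81.5301       570.7107
  8     2,150.00     1,071.1257     8,569.0059
  Σ                  1,823.5422    11,318.1881
Price P = Σ PV = 1,823.5422.
Macaulay duration = Σ(t·PV) / P = 11,318.1881 / 1,823.5422 = 6.20670 years.

6.2067 years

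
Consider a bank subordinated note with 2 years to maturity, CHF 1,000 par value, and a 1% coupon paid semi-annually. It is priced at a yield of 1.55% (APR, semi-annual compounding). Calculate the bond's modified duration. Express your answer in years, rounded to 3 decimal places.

1.970 years

Periodic yield y = 0.00775. First find Macaulay duration:
  t   CF        PV=CF/(1+0.00775)^t    t·PV
  1         5.00         4.9615         4.9615
  2         5.00         4.9234         9.8468
  3         5.00         4.8855        14.6566
  4     1,005.00       974.4394     3,897.7576
  Σ                    989.2099     3,927.2225
P = 989.2099; Macaulay duration = 3,927.2225 / 989.2099 = 3.97006 half-year periods = 1.98503 years.
Modified duration = D_Mac / (1 + y) = 1.98503 / 1.00775 = 1.96976 years.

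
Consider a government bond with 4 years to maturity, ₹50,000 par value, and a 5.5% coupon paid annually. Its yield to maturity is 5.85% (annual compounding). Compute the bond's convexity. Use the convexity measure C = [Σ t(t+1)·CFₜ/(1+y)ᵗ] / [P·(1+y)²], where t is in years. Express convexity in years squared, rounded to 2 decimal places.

16.05

With y = 0.0585:
  t   CF        PV=CF/(1+0.0585)^t    t·PV        t(t+1)·PV
  1     2,750.00     2,598.0161     2,598.0161       5,196.0321
  2     2,750.00     2,454.4318     4,908.8636      14,726.5908
  3     2,750.00     2,318.7830     6,956.3490      27,825.3959
  4    52,750.00    42,020.2870   168,081.1481     840,405.7404
  Σ                 49,391.5179   182,544.3767     888,153.7593
P = 49,391.5179.
Convexity = Σ t(t+1)·PV / [P·(1+y)²] = 888,153.7593 / (49,391.5179 × 1.120422) = 16.04922.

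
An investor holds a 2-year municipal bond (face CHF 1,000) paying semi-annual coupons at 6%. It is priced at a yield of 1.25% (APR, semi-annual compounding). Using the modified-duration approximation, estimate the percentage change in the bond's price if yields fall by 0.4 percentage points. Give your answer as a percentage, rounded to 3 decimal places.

+0.763%

Periodic yield y = 0.00625. Modified duration first:
  t   CF        PV=CF/(1+0.00625)^t    t·PV
  1        30.00        29.8137        29.8137
  2        30.00        29.6285        59.2570
  3        30.00        29.4445        88.3334
  4     1,030.00     1,004.6474     4,018.5895
  Σ                  1,093.5340     4,195.9935
P = 1,093.5340; D_Mac = 3.83709 half-year periods = 1.91855 yrs; D_mod = 1.91855/(1+0.00625) = 1.90663 yrs.
ΔP/P ≈ -D_mod · Δy = -1.90663 × (-0.004) = +0.007627 = +0.7627%.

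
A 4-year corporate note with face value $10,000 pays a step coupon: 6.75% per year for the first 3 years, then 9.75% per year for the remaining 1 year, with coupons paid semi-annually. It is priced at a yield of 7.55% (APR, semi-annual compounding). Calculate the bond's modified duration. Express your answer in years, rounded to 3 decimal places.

3.439 years

Periodic yield y = 0.03775. First find Macaulay duration:
  t   CF        PV=CF/(1+0.03775)^t    t·PV
  1       337.50       325.2228       325.2228
  2       337.50       313.3923       626.7846
  3       337.50       301.9921       905.9762
  4       337.50       291.0066     1,164.0263
  5       337.50       280.4207     1,402.1035
  6       337.50       270.2199     1,621.3194
  7       487.50       376.1191     2,632.8339
  8    10,487.50     7,797.0449    62,376.3595
  Σ                  9,955.4184    71,054.6263
P = 9,955.4184; Macaulay duration = 71,054.6263 / 9,955.4184 = 7.13728 half-year periods = 3.56864 years.
Modified duration = D_Mac / (1 + y) = 3.56864 / 1.03775 = 3.43883 years.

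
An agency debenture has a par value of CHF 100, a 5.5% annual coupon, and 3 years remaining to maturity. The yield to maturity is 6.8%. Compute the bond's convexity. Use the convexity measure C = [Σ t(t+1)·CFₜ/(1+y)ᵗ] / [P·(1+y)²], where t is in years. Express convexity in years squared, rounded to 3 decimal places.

With y = 0.068:
  t   CF        PV=CF/(1+0.068)^t    t·PV        t(t+1)·PV
  1         5.50         5.1498         5.1498          10.2996
  2         5.50         4.8219         9.6438          28.9315
  3       105.50        86.6041       259.8124       1,039.2498
  Σ                     96.5759       274.6061       1,078.4810
P = 96.5759.
Convexity = Σ t(t+1)·PV / [P·(1+y)²] = 1,078.4810 / (96.5759 × 1.140624) = 9.79042.

9.790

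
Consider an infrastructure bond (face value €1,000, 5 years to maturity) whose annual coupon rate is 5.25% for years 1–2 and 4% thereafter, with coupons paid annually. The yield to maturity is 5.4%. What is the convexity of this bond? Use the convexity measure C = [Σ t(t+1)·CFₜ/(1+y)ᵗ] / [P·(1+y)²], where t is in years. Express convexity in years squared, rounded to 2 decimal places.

With y = 0.054:
  t   CF        PV=CF/(1+0.054)^t    t·PV        t(t+1)·PV
  1        52.50        49.8102        49.8102          99.6205
  2        52.50        47.2583        94.5166         283.5498
  3        40.00        34.1616       102.4848         409.9392
  4        40.00        32.4114       129.6455         648.2276
  5     1,040.00       799.5218     3,997.6088      23,985.6526
  Σ                    963.1633     4,374.0659      25,426.9897
P = 963.1633.
Convexity = Σ t(t+1)·PV / [P·(1+y)²] = 25,426.9897 / (963.1633 × 1.110916) = 23.76369.

23.76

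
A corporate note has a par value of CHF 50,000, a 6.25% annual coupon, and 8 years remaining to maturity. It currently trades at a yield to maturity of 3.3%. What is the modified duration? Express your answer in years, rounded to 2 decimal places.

Periodic yield y = 0.033. First find Macaulay duration:
  t   CF        PV=CF/(1+0.033)^t    t·PV
  1     3,125.00     3,025.1694     3,025.1694
  2     3,125.00     2,928.5280     5,857.0560
  3     3,125.00     2,834.9738     8,504.9215
  4     3,125.00     2,744.4084    10,977.6335
  5     3,125.00     2,656.7361    13,283.6804
  6     3,125.00     2,571.8646    15,431.1873
  7     3,125.00     2,489.7043    17,427.9302
  8    53,125.00    40,972.8686   327,782.9488
  Σ                 60,224.2532   402,290.5271
P = 60,224.2532; Macaulay duration = 402,290.5271 / 60,224.2532 = 6.67988 years.
Modified duration = D_Mac / (1 + y) = 6.67988 / 1.033 = 6.46648 years.

6.47 years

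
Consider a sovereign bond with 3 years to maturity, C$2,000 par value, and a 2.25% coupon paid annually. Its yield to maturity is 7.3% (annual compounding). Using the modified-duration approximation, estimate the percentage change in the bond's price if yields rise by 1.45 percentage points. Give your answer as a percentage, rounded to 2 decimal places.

-3.96%

Periodic yield y = 0.073. Modified duration first:
  t   CF        PV=CF/(1+0.073)^t    t·PV
  1        45.00        41.9385        41.9385
  2        45.00        39.0853        78.1705
  3     2,045.00     1,655.3664     4,966.0993
  Σ                  1,736.3902     5,086.2083
P = 1,736.3902; D_Mac = 2.92919 yrs; D_mod = 2.92919/(1+0.073) = 2.72990 yrs.
ΔP/P ≈ -D_mod · Δy = -2.72990 × (+0.0145) = -0.039584 = -3.9584%.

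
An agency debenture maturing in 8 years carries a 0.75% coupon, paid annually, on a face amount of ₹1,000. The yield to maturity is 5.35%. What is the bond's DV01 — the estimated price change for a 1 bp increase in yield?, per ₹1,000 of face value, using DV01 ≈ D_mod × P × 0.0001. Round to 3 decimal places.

₹0.520

Periodic yield y = 0.0535.
  t   CF        PV=CF/(1+0.0535)^t    t·PV
  1         7.50         7.1191         7.1191
  2         7.50         6.7576        13.5152
  3         7.50         6.4144        19.2433
  4         7.50         6.0887        24.3547
  5         7.50         5.7795        28.8974
  6         7.50         5.4860        32.9159
  7         7.50         5.2074        36.4517
  8     1,007.50       664.0010     5,312.0080
  Σ                    706.8537     5,474.5053
P = 706.8537; D_Mac = 7.74489 yrs; D_mod = 7.35158 yrs.
DV01 ≈ 7.35158 × 706.8537 × 0.0001 = 0.519649.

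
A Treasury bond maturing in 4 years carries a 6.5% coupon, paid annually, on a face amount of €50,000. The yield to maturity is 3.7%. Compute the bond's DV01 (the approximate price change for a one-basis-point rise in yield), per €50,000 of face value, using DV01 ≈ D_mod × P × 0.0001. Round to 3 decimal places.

Periodic yield y = 0.037.
  t   CF        PV=CF/(1+0.037)^t    t·PV
  1     3,250.00     3,134.0405     3,134.0405
  2     3,250.00     3,022.2184     6,044.4368
  3     3,250.00     2,914.3861     8,743.1584
  4    53,250.00    46,047.3441   184,189.3766
  Σ                 55,117.9892   202,111.0123
P = 55,117.9892; D_Mac = 3.66688 yrs; D_mod = 3.53605 yrs.
DV01 ≈ 3.53605 × 55,117.9892 × 0.0001 = 19.489972.

€19.490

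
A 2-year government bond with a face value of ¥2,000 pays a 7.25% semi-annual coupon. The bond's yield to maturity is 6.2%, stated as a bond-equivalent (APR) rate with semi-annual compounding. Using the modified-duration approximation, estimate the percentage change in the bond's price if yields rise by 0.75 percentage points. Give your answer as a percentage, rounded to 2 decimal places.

-1.38%

Periodic yield y = 0.031. Modified duration first:
  t   CF        PV=CF/(1+0.031)^t    t·PV
  1        72.50        70.3201        70.3201
  2        72.50        68.2057       136.4114
  3        72.50        66.1549       198.4647
  4     2,072.50     1,834.2557     7,337.0228
  Σ                  2,038.9364     7,742.2190
P = 2,038.9364; D_Mac = 3.79719 half-year periods = 1.89859 yrs; D_mod = 1.89859/(1+0.031) = 1.84151 yrs.
ΔP/P ≈ -D_mod · Δy = -1.84151 × (+0.0075) = -0.013811 = -1.3811%.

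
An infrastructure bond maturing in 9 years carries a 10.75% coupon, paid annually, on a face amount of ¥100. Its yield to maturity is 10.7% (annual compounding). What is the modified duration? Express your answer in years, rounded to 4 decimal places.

Periodic yield y = 0.107. First find Macaulay duration:
  t   CF        PV=CF/(1+0.107)^t    t·PV
  1        10.75         9.7109         9.7109
  2        10.75         8.7723        17.5446
  3        10.75         7.9244        23.7732
  4        10.75         7.1584        28.6337
  5        10.75         6.4665        32.3326
  6        10.75         5.8415        35.0489
  7        10.75         5.2769        36.9380
  8        10.75         4.7668        38.1344
  9       110.75        44.3624       399.2617
  Σ                    100.2801       621.3780
P = 100.2801; Macaulay duration = 621.3780 / 100.2801 = 6.19642 years.
Modified duration = D_Mac / (1 + y) = 6.19642 / 1.107 = 5.59749 years.

5.5975 years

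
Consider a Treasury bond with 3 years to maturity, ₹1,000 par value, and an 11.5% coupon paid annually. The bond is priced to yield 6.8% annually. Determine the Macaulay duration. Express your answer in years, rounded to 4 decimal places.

2.7187 years

Periodic yield y = 0.068. Discount each cash flow and weight by its year:
  t   CF        PV=CF/(1+0.068)^t    t·PV
  1       115.00       107.6779       107.6779
  2       115.00       100.8220       201.6440
  3     1,115.00       915.2950     2,745.8851
  Σ                  1,123.7949     3,055.2070
Price P = Σ PV = 1,123.7949.
Macaulay duration = Σ(t·PV) / P = 3,055.2070 / 1,123.7949 = 2.71865 years.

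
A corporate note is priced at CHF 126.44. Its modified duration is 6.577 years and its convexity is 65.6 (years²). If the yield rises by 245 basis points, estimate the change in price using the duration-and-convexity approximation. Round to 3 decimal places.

-CHF 17.885

Duration effect: -D_mod·Δy = -6.577 × (+0.0245) = -0.1611365
Convexity effect: ½·C·(Δy)² = 0.5 × 65.6 × (0.0245)² = +0.0196882
ΔP/P ≈ -0.1611365 + 0.0196882 = -0.1414483
ΔP ≈ 126.44 × (-0.1414483) = -17.884723052.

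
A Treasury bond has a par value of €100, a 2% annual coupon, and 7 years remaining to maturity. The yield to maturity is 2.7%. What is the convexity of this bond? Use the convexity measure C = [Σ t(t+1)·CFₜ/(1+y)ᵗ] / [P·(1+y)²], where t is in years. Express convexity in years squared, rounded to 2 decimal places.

48.97

With y = 0.027:
  t   CF        PV=CF/(1+0.027)^t    t·PV        t(t+1)·PV
  1         2.00         1.9474         1.9474           3.8948
  2         2.00         1.8962         3.7924          11.3773
  3         2.00         1.8464         5.5391          22.1564
  4         2.00         1.7978         7.1913          35.9566
  5         2.00         1.7506         8.7528          52.5169
  6         2.00         1.7045        10.2272          71.5907
  7       102.00        84.6461       592.5229       4,740.1828
  Σ                     95.5891       629.9732       4,937.6756
P = 95.5891.
Convexity = Σ t(t+1)·PV / [P·(1+y)²] = 4,937.6756 / (95.5891 × 1.054729) = 48.97489.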